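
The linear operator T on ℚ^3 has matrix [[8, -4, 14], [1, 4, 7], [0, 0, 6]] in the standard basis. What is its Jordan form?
The characteristic polynomial is det(xI - A) = (x - 6)^3, so the eigenvalues are 6 (algebraic multiplicity 3).

For λ = 6: rank(A - 6I) = 1, rank((A - 6I)^2) = 0. The eigenspace has dimension 3 - 1 = 2, so there are 2 Jordan blocks; the rank sequence gives block sizes [2, 1].

Assembling the blocks gives the Jordan form J above.

J = [[6, 1, 0], [0, 6, 0], [0, 0, 6]]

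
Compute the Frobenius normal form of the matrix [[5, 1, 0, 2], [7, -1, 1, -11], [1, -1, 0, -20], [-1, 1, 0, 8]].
R = [[6, 0, 0, 0], [0, 0, 0, -12], [0, 1, 0, 2], [0, 0, 1, 6]]

The invariant factors of A (the non-unit diagonal entries of the Smith normal form of xI - A over ℚ[x]) are x - 6, (x - 6)(x^2 - 2), each dividing the next. The characteristic polynomial is their product, (x - 6)^2(x^2 - 2).

The rational canonical form is the block-diagonal matrix of companion matrices C(f_i):
R = [[6, 0, 0, 0], [0, 0, 0, -12], [0, 1, 0, 2], [0, 0, 1, 6]].

Note the characteristic polynomial does not split into linear factors over ℚ, so A has no Jordan form over ℚ; the rational canonical form exists over any field.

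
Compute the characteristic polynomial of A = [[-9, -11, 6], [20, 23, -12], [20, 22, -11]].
χ_A(x) = (x - 1)^3

xI - A = [[x + 9, 11, -6], [-20, x - 23, 12], [-20, -22, x + 11]].

Expanding det(xI - A) along the first row:
det(xI - A) = + (x + 9)·det([[x - 23, 12], [-22, x + 11]]) - (11)·det([[-20, 12], [-20, x + 11]]) + (-6)·det([[-20, x - 23], [-20, -22]]).

Evaluating gives χ_A(x) = x^3 - 3x^2 + 3x - 1 = (x - 1)^3.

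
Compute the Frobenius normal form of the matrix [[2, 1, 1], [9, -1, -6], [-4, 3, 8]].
The invariant factors of A (the non-unit diagonal entries of the Smith normal form of xI - A over ℚ[x]) are (x - 5)(x^2 - 4x - 1), each dividing the next. The characteristic polynomial is their product, (x - 5)(x^2 - 4x - 1).

The rational canonical form is the block-diagonal matrix of companion matrices C(f_i):
R = [[0, 0, -5], [1, 0, -19], [0, 1, 9]].

Note the characteristic polynomial does not split into linear factors over ℚ, so A has no Jordan form over ℚ; the rational canonical form exists over any field.

R = [[0, 0, -5], [1, 0, -19], [0, 1, 9]]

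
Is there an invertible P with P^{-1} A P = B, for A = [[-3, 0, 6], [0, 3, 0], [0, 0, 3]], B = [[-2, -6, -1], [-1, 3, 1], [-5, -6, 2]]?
Both have characteristic polynomial (x - 3)^2(x + 3), but the minimal polynomial of A is (x - 3)(x + 3) while the minimal polynomial of B is (x - 3)^2(x + 3). The minimal polynomial is a similarity invariant, so A and B are not similar.

No.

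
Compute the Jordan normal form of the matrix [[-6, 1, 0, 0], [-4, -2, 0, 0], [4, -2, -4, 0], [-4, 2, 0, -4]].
J = [[-4, 1, 0, 0], [0, -4, 0, 0], [0, 0, -4, 0], [0, 0, 0, -4]]

The characteristic polynomial is det(xI - A) = (x + 4)^4, so the eigenvalues are -4 (algebraic multiplicity 4).

For λ = -4: rank(A + 4I) = 1, rank((A + 4I)^2) = 0. The eigenspace has dimension 4 - 1 = 3, so there are 3 Jordan blocks; the rank sequence gives block sizes [2, 1, 1].

Assembling the blocks gives the Jordan form J above.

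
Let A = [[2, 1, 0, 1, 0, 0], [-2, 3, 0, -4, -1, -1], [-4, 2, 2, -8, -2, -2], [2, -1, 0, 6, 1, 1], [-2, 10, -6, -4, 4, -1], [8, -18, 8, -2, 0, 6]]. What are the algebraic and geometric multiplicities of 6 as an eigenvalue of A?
The characteristic polynomial is (x - 6)^2(x - 5)(x - 2)^3, so the factor x - 6 appears with exponent 2: the algebraic multiplicity is 2.

rank(A - 6I) = 5, so the eigenspace has dimension 6 - 5 = 1: the geometric multiplicity is 1.

Since 1 < 2, A is not diagonalizable.

algebraic multiplicity 2, geometric multiplicity 1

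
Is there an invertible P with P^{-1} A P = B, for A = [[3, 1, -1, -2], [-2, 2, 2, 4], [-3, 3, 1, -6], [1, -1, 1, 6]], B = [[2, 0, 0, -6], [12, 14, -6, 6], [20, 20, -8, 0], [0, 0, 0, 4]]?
Both have characteristic polynomial (x - 4)^2(x - 2)^2, but the minimal polynomial of A is (x - 4)(x - 2)^2 while the minimal polynomial of B is (x - 4)(x - 2). The minimal polynomial is a similarity invariant, so A and B are not similar.

No.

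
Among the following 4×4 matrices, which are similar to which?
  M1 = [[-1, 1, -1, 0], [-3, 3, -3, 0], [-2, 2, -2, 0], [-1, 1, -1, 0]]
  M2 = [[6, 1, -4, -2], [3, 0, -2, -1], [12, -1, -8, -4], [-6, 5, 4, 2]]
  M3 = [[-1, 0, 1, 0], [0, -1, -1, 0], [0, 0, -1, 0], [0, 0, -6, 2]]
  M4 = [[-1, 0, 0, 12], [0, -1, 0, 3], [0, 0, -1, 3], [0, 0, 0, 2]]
4 classes: {M1}, {M2}, {M3}, {M4}

Characteristic polynomials: χ_{M1} = x^4, χ_{M2} = x^4, χ_{M3} = (x - 2)(x + 1)^3, χ_{M4} = (x - 2)(x + 1)^3.

{M1}: invariant factors x, x, x^2.

{M2}: invariant factors x, x^3.

{M3}: invariant factors x + 1, (x - 2)(x + 1)^2.

{M4}: invariant factors x + 1, x + 1, (x - 2)(x + 1).

Matrices are similar if and only if their invariant-factor lists agree; the partition into similarity classes is {M1}, {M2}, {M3}, {M4}.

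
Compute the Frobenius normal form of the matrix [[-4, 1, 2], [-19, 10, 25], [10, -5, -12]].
The invariant factors of A (the non-unit diagonal entries of the Smith normal form of xI - A over ℚ[x]) are (x + 2)^3, each dividing the next. The characteristic polynomial is their product, (x + 2)^3.

The rational canonical form is the block-diagonal matrix of companion matrices C(f_i):
R = [[0, 0, -8], [1, 0, -12], [0, 1, -6]].

R = [[0, 0, -8], [1, 0, -12], [0, 1, -6]]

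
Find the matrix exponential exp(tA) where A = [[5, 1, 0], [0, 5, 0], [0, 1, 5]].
A has Jordan form J = [[5, 1, 0], [0, 5, 0], [0, 0, 5]] with A = PJP^{-1}, so e^{tA} = P e^{tJ} P^{-1}.

For a Jordan block J_k(λ), e^{tJ_k(λ)} = e^{λt} · (I + tN + t^2 N^2/2! + ... + t^{k-1} N^{k-1}/(k-1)!) where N is the nilpotent superdiagonal part.

Assembling the blocks and conjugating back gives the entries of e^{tA} as shown above.

e^{tA} = [[e^{5*t}, t*e^{5*t}, 0], [0, e^{5*t}, 0], [0, t*e^{5*t}, e^{5*t}]]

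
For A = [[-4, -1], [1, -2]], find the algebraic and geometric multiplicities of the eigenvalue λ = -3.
algebraic multiplicity 2, geometric multiplicity 1

The characteristic polynomial is (x + 3)^2, so the factor x + 3 appears with exponent 2: the algebraic multiplicity is 2.

rank(A + 3I) = 1, so the eigenspace has dimension 2 - 1 = 1: the geometric multiplicity is 1.

Since 1 < 2, A is not diagonalizable.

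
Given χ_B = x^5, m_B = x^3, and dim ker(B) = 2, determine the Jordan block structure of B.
Jordan blocks: (0, 3), (0, 2)

λ = 0: algebraic multiplicity 5 (exponent in χ_B), largest block size 3 (exponent in m_B), 2 blocks (geometric multiplicity). These force block sizes [3, 2].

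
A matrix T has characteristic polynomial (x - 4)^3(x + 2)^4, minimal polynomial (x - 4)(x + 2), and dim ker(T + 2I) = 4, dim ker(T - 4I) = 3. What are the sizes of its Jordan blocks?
λ = -2: algebraic multiplicity 4 (exponent in χ_T), largest block size 1 (exponent in m_T), 4 blocks (geometric multiplicity). These force block sizes [1, 1, 1, 1].
λ = 4: algebraic multiplicity 3 (exponent in χ_T), largest block size 1 (exponent in m_T), 3 blocks (geometric multiplicity). These force block sizes [1, 1, 1].

Jordan blocks: (-2, 1), (-2, 1), (-2, 1), (-2, 1), (4, 1), (4, 1), (4, 1)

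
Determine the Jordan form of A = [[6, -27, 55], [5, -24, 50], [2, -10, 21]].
J = [[1, 1, 0], [0, 1, 1], [0, 0, 1]]

The characteristic polynomial is det(xI - A) = (x - 1)^3, so the eigenvalues are 1 (algebraic multiplicity 3).

For λ = 1: rank(A - I) = 2, rank((A - I)^2) = 1, rank((A - I)^3) = 0. The eigenspace has dimension 3 - 2 = 1, so there is 1 Jordan block; the rank sequence gives block sizes [3].

Assembling the blocks gives the Jordan form J above.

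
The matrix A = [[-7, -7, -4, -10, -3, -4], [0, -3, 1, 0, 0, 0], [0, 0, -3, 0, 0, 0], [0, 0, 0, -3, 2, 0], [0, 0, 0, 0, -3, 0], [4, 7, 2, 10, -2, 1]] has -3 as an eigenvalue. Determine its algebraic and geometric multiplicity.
algebraic multiplicity 6, geometric multiplicity 3

The characteristic polynomial is (x + 3)^6, so the factor x + 3 appears with exponent 6: the algebraic multiplicity is 6.

rank(A + 3I) = 3, so the eigenspace has dimension 6 - 3 = 3: the geometric multiplicity is 3.

Since 3 < 6, A is not diagonalizable.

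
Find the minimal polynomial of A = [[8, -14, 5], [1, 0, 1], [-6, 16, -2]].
m_A(x) = (x - 2)^3

The characteristic polynomial factors as (x - 2)^3. The minimal polynomial is ∏(x - λ)^{k_λ} where k_λ is the size of the largest Jordan block at λ.

For λ = 2: rank(A - 2I) = 2, and the largest Jordan block has size 3 (the smallest k with rank((A - 2I)^k) = rank((A - 2I)^(k+1))).

So m_A(x) = (x - 2)^3.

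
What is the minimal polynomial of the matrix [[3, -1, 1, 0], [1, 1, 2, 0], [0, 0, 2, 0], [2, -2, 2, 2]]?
m_A(x) = (x - 2)^3

The characteristic polynomial factors as (x - 2)^4. The minimal polynomial is ∏(x - λ)^{k_λ} where k_λ is the size of the largest Jordan block at λ.

For λ = 2: rank(A - 2I) = 2, and the largest Jordan block has size 3 (the smallest k with rank((A - 2I)^k) = rank((A - 2I)^(k+1))).

So m_A(x) = (x - 2)^3.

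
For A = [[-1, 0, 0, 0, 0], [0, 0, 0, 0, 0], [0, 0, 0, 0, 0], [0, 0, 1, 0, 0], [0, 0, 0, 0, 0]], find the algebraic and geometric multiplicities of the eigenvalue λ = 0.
The characteristic polynomial is x^4(x + 1), so the factor x appears with exponent 4: the algebraic multiplicity is 4.

rank(A) = 2, so the eigenspace has dimension 5 - 2 = 3: the geometric multiplicity is 3.

Since 3 < 4, A is not diagonalizable.

algebraic multiplicity 4, geometric multiplicity 3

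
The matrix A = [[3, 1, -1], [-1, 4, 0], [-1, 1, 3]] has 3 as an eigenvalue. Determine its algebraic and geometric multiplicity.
algebraic multiplicity 2, geometric multiplicity 1

The characteristic polynomial is (x - 4)(x - 3)^2, so the factor x - 3 appears with exponent 2: the algebraic multiplicity is 2.

rank(A - 3I) = 2, so the eigenspace has dimension 3 - 2 = 1: the geometric multiplicity is 1.

Since 1 < 2, A is not diagonalizable.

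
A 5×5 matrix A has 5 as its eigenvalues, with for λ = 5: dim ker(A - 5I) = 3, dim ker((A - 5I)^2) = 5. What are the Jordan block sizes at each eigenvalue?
Jordan blocks: (5, 2), (5, 2), (5, 1)

λ = 5: successive nullity increments [3, 2] count blocks of size ≥ k; block sizes are [2, 2, 1].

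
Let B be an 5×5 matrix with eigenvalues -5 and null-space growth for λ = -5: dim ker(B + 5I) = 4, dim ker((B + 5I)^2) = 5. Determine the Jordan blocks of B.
λ = -5: successive nullity increments [4, 1] count blocks of size ≥ k; block sizes are [2, 1, 1, 1].

Jordan blocks: (-5, 2), (-5, 1), (-5, 1), (-5, 1)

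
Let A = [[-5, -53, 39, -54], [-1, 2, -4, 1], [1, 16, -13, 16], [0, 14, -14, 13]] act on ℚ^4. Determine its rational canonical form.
R = [[0, 0, 0, 9], [1, 0, 0, -6], [0, 1, 0, -3], [0, 0, 1, -3]]

The invariant factors of A (the non-unit diagonal entries of the Smith normal form of xI - A over ℚ[x]) are (x + 3)(x^3 + 3x - 3), each dividing the next. The characteristic polynomial is their product, (x + 3)(x^3 + 3x - 3).

The rational canonical form is the block-diagonal matrix of companion matrices C(f_i):
R = [[0, 0, 0, 9], [1, 0, 0, -6], [0, 1, 0, -3], [0, 0, 1, -3]].

Note the characteristic polynomial does not split into linear factors over ℚ, so A has no Jordan form over ℚ; the rational canonical form exists over any field.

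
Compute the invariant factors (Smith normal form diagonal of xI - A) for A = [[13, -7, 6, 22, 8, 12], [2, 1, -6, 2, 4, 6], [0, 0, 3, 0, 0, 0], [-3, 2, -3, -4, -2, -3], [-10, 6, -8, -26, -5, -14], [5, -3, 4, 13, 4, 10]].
The Jordan structure of A has elementary divisors (x - 3)^3, (x - 3)^2, (x - 3). Arranging the block sizes at each eigenvalue in decreasing order and taking row products gives the invariant factors.

Invariant factors (smallest first, each dividing the next): x - 3, (x - 3)^2, (x - 3)^3.

Check: the last factor (x - 3)^3 is the minimal polynomial, and the product (x - 3)^6 is the characteristic polynomial.

x - 3, (x - 3)^2, (x - 3)^3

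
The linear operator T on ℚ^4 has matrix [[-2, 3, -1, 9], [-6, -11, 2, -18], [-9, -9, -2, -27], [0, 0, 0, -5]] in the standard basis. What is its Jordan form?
The characteristic polynomial is det(xI - A) = (x + 5)^4, so the eigenvalues are -5 (algebraic multiplicity 4).

For λ = -5: rank(A + 5I) = 1, rank((A + 5I)^2) = 0. The eigenspace has dimension 4 - 1 = 3, so there are 3 Jordan blocks; the rank sequence gives block sizes [2, 1, 1].

Assembling the blocks gives the Jordan form J above.

J = [[-5, 1, 0, 0], [0, -5, 0, 0], [0, 0, -5, 0], [0, 0, 0, -5]]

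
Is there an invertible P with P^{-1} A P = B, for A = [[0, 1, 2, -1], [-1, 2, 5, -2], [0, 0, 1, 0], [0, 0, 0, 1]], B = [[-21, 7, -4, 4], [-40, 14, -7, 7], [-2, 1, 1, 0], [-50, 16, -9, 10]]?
Two matrices over a field are similar if and only if they have the same invariant factors.

Both A and B have characteristic polynomial (x - 1)^4 and minimal polynomial (x - 1)^3. Computing further, both have invariant factors x - 1, (x - 1)^3. Hence A and B are similar.

Yes.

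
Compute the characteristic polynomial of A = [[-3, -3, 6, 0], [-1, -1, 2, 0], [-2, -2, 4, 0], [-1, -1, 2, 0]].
χ_A(x) = x^4

xI - A = [[x + 3, 3, -6, 0], [1, x + 1, -2, 0], [2, 2, x - 4, 0], [1, 1, -2, x]].

Expanding det(xI - A) along the first row:
det(xI - A) = + (x + 3)·det([[x + 1, -2, 0], [2, x - 4, 0], [1, -2, x]]) - (3)·det([[1, -2, 0], [2, x - 4, 0], [1, -2, x]]) + (-6)·det([[1, x + 1, 0], [2, 2, 0], [1, 1, x]]) - (0)·det([[1, x + 1, -2], [2, 2, x - 4], [1, 1, -2]]).

Evaluating gives χ_A(x) = x^4.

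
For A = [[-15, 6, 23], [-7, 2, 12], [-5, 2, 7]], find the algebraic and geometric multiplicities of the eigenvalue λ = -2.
algebraic multiplicity 3, geometric multiplicity 1

The characteristic polynomial is (x + 2)^3, so the factor x + 2 appears with exponent 3: the algebraic multiplicity is 3.

rank(A + 2I) = 2, so the eigenspace has dimension 3 - 2 = 1: the geometric multiplicity is 1.

Since 1 < 3, A is not diagonalizable.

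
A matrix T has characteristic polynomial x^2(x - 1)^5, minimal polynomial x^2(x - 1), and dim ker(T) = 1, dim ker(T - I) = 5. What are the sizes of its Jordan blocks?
λ = 0: algebraic multiplicity 2 (exponent in χ_T), largest block size 2 (exponent in m_T), 1 block (geometric multiplicity). This forces block sizes [2].
λ = 1: algebraic multiplicity 5 (exponent in χ_T), largest block size 1 (exponent in m_T), 5 blocks (geometric multiplicity). These force block sizes [1, 1, 1, 1, 1].

Jordan blocks: (0, 2), (1, 1), (1, 1), (1, 1), (1, 1), (1, 1)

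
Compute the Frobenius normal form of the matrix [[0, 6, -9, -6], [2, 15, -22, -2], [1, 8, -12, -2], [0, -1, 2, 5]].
The invariant factors of A (the non-unit diagonal entries of the Smith normal form of xI - A over ℚ[x]) are x^2 - 4x - 3, x^2 - 4x - 3, each dividing the next. The characteristic polynomial is their product, (x^2 - 4x - 3)^2.

The rational canonical form is the block-diagonal matrix of companion matrices C(f_i):
R = [[0, 3, 0, 0], [1, 4, 0, 0], [0, 0, 0, 3], [0, 0, 1, 4]].

Note the characteristic polynomial does not split into linear factors over ℚ, so A has no Jordan form over ℚ; the rational canonical form exists over any field.

R = [[0, 3, 0, 0], [1, 4, 0, 0], [0, 0, 0, 3], [0, 0, 1, 4]]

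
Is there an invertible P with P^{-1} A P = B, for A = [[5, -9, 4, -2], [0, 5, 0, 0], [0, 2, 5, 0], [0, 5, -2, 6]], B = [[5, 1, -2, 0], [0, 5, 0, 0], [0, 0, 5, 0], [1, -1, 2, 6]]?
Yes.

Two matrices over a field are similar if and only if they have the same invariant factors.

Both A and B have characteristic polynomial (x - 6)(x - 5)^3 and minimal polynomial (x - 6)(x - 5)^2. Computing further, both have invariant factors x - 5, (x - 6)(x - 5)^2. Hence A and B are similar.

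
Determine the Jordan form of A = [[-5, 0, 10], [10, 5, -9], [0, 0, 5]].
J = [[-5, 0, 0], [0, 5, 1], [0, 0, 5]]

The characteristic polynomial is det(xI - A) = (x - 5)^2(x + 5), so the eigenvalues are -5 (algebraic multiplicity 1), 5 (algebraic multiplicity 2).

For λ = -5: algebraic multiplicity 1 gives one 1×1 block.

For λ = 5: rank(A - 5I) = 2, rank((A - 5I)^2) = 1. The eigenspace has dimension 3 - 2 = 1, so there is 1 Jordan block; the rank sequence gives block sizes [2].

Assembling the blocks gives the Jordan form J above.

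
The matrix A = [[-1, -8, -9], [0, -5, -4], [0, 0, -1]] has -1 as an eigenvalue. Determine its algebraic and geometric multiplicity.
algebraic multiplicity 2, geometric multiplicity 1

The characteristic polynomial is (x + 1)^2(x + 5), so the factor x + 1 appears with exponent 2: the algebraic multiplicity is 2.

rank(A + I) = 2, so the eigenspace has dimension 3 - 2 = 1: the geometric multiplicity is 1.

Since 1 < 2, A is not diagonalizable.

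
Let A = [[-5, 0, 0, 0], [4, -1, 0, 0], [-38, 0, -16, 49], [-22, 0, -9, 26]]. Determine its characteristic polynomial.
xI - A = [[x + 5, 0, 0, 0], [-4, x + 1, 0, 0], [38, 0, x + 16, -49], [22, 0, 9, x - 26]].

Expanding det(xI - A) along the first row:
det(xI - A) = + (x + 5)·det([[x + 1, 0, 0], [0, x + 16, -49], [0, 9, x - 26]]) - (0)·det([[-4, 0, 0], [38, x + 16, -49], [22, 9, x - 26]]) + (0)·det([[-4, x + 1, 0], [38, 0, -49], [22, 0, x - 26]]) - (0)·det([[-4, x + 1, 0], [38, 0, x + 16], [22, 0, 9]]).

Evaluating gives χ_A(x) = x^4 - 4x^3 - 30x^2 + 100x + 125 = (x - 5)^2(x + 1)(x + 5).

χ_A(x) = (x - 5)^2(x + 1)(x + 5)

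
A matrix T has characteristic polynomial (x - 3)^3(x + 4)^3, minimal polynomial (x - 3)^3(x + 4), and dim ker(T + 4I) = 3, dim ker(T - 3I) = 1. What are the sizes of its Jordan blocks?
λ = -4: algebraic multiplicity 3 (exponent in χ_T), largest block size 1 (exponent in m_T), 3 blocks (geometric multiplicity). These force block sizes [1, 1, 1].
λ = 3: algebraic multiplicity 3 (exponent in χ_T), largest block size 3 (exponent in m_T), 1 block (geometric multiplicity). This forces block sizes [3].

Jordan blocks: (-4, 1), (-4, 1), (-4, 1), (3, 3)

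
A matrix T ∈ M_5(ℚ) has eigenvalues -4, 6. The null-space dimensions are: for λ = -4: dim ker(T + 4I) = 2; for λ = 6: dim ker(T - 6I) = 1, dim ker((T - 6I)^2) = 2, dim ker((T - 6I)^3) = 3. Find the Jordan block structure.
λ = -4: successive nullity increments [2] count blocks of size ≥ k; block sizes are [1, 1].
λ = 6: successive nullity increments [1, 1, 1] count blocks of size ≥ k; block sizes are [3].

Jordan blocks: (-4, 1), (-4, 1), (6, 3)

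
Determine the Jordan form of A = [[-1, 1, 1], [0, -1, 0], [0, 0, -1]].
J = [[-1, 1, 0], [0, -1, 0], [0, 0, -1]]

The characteristic polynomial is det(xI - A) = (x + 1)^3, so the eigenvalues are -1 (algebraic multiplicity 3).

For λ = -1: rank(A + I) = 1, rank((A + I)^2) = 0. The eigenspace has dimension 3 - 1 = 2, so there are 2 Jordan blocks; the rank sequence gives block sizes [2, 1].

Assembling the blocks gives the Jordan form J above.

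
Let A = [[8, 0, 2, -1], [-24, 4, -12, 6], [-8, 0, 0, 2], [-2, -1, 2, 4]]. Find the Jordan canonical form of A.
J = [[4, 1, 0, 0], [0, 4, 1, 0], [0, 0, 4, 0], [0, 0, 0, 4]]

The characteristic polynomial is det(xI - A) = (x - 4)^4, so the eigenvalues are 4 (algebraic multiplicity 4).

For λ = 4: rank(A - 4I) = 2, rank((A - 4I)^2) = 1, rank((A - 4I)^3) = 0. The eigenspace has dimension 4 - 2 = 2, so there are 2 Jordan blocks; the rank sequence gives block sizes [3, 1].

Assembling the blocks gives the Jordan form J above.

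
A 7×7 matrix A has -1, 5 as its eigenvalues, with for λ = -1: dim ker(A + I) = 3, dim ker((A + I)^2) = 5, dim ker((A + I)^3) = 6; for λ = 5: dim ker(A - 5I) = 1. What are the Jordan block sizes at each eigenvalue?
Jordan blocks: (-1, 3), (-1, 2), (-1, 1), (5, 1)

λ = -1: successive nullity increments [3, 2, 1] count blocks of size ≥ k; block sizes are [3, 2, 1].
λ = 5: successive nullity increments [1] count blocks of size ≥ k; block sizes are [1].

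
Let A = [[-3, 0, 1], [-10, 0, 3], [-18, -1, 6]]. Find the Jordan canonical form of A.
J = [[1, 1, 0], [0, 1, 1], [0, 0, 1]]

The characteristic polynomial is det(xI - A) = (x - 1)^3, so the eigenvalues are 1 (algebraic multiplicity 3).

For λ = 1: rank(A - I) = 2, rank((A - I)^2) = 1, rank((A - I)^3) = 0. The eigenspace has dimension 3 - 2 = 1, so there is 1 Jordan block; the rank sequence gives block sizes [3].

Assembling the blocks gives the Jordan form J above.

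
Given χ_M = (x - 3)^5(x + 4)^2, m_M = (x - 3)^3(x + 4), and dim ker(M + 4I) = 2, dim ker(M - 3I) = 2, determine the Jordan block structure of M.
λ = -4: algebraic multiplicity 2 (exponent in χ_M), largest block size 1 (exponent in m_M), 2 blocks (geometric multiplicity). These force block sizes [1, 1].
λ = 3: algebraic multiplicity 5 (exponent in χ_M), largest block size 3 (exponent in m_M), 2 blocks (geometric multiplicity). These force block sizes [3, 2].

Jordan blocks: (-4, 1), (-4, 1), (3, 3), (3, 2)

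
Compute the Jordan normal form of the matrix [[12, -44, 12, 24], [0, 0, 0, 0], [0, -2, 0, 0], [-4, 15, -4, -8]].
J = [[0, 1, 0, 0], [0, 0, 0, 0], [0, 0, 0, 0], [0, 0, 0, 4]]

The characteristic polynomial is det(xI - A) = x^3(x - 4), so the eigenvalues are 0 (algebraic multiplicity 3), 4 (algebraic multiplicity 1).

For λ = 0: rank(A) = 2, rank(A^2) = 1. The eigenspace has dimension 4 - 2 = 2, so there are 2 Jordan blocks; the rank sequence gives block sizes [2, 1].

For λ = 4: algebraic multiplicity 1 gives one 1×1 block.

Assembling the blocks gives the Jordan form J above.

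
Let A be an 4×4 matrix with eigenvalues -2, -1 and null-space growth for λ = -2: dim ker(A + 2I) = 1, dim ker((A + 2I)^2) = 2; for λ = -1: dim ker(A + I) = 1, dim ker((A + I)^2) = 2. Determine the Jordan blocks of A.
λ = -2: successive nullity increments [1, 1] count blocks of size ≥ k; block sizes are [2].
λ = -1: successive nullity increments [1, 1] count blocks of size ≥ k; block sizes are [2].

Jordan blocks: (-2, 2), (-1, 2)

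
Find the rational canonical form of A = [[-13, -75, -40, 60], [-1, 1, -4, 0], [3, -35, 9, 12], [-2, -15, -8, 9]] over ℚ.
The invariant factors of A (the non-unit diagonal entries of the Smith normal form of xI - A over ℚ[x]) are x + 3, (x - 6)^2(x + 3), each dividing the next. The characteristic polynomial is their product, (x - 6)^2(x + 3)^2.

The rational canonical form is the block-diagonal matrix of companion matrices C(f_i):
R = [[-3, 0, 0, 0], [0, 0, 0, -108], [0, 1, 0, 0], [0, 0, 1, 9]].

R = [[-3, 0, 0, 0], [0, 0, 0, -108], [0, 1, 0, 0], [0, 0, 1, 9]]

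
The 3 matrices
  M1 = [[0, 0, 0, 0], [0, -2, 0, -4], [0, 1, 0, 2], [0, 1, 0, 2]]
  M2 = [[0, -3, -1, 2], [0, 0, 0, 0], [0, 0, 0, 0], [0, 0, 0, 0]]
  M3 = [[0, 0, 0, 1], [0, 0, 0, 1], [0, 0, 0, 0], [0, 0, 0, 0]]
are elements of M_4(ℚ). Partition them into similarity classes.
Characteristic polynomials: χ_{M1} = x^4, χ_{M2} = x^4, χ_{M3} = x^4.

{M1, M2, M3}: invariant factors x, x, x^2.

Matrices are similar if and only if their invariant-factor lists agree; the partition into similarity classes is {M1, M2, M3}.

1 class: {M1, M2, M3}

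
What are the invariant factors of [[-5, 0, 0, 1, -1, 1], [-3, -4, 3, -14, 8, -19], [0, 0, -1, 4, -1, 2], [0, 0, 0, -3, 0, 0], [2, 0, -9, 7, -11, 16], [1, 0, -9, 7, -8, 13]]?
x + 4, (x - 2)^2(x + 3)(x + 4)^2

The Jordan structure of A has elementary divisors (x + 4)^2, (x + 4), (x + 3), (x - 2)^2. Arranging the block sizes at each eigenvalue in decreasing order and taking row products gives the invariant factors.

Invariant factors (smallest first, each dividing the next): x + 4, (x - 2)^2(x + 3)(x + 4)^2.

Check: the last factor (x - 2)^2(x + 3)(x + 4)^2 is the minimal polynomial, and the product (x - 2)^2(x + 3)(x + 4)^3 is the characteristic polynomial.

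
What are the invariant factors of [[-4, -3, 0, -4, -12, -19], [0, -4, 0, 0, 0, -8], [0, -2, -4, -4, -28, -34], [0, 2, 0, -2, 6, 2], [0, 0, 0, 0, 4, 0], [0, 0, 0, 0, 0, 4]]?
(x - 4)(x + 4), (x - 4)(x + 2)(x + 4)^2

The Jordan structure of A has elementary divisors (x + 4)^2, (x + 4), (x + 2), (x - 4), (x - 4). Arranging the block sizes at each eigenvalue in decreasing order and taking row products gives the invariant factors.

Invariant factors (smallest first, each dividing the next): (x - 4)(x + 4), (x - 4)(x + 2)(x + 4)^2.

Check: the last factor (x - 4)(x + 2)(x + 4)^2 is the minimal polynomial, and the product (x - 4)^2(x + 2)(x + 4)^3 is the characteristic polynomial.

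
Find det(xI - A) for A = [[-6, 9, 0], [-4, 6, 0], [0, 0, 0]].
χ_A(x) = x^3

xI - A = [[x + 6, -9, 0], [4, x - 6, 0], [0, 0, x]].

Expanding det(xI - A) along the first row:
det(xI - A) = + (x + 6)·det([[x - 6, 0], [0, x]]) - (-9)·det([[4, 0], [0, x]]) + (0)·det([[4, x - 6], [0, 0]]).

Evaluating gives χ_A(x) = x^3.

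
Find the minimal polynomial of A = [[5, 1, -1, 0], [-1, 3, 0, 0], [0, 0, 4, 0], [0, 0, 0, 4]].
m_A(x) = (x - 4)^3

The characteristic polynomial factors as (x - 4)^4. The minimal polynomial is ∏(x - λ)^{k_λ} where k_λ is the size of the largest Jordan block at λ.

For λ = 4: rank(A - 4I) = 2, and the largest Jordan block has size 3 (the smallest k with rank((A - 4I)^k) = rank((A - 4I)^(k+1))).

So m_A(x) = (x - 4)^3.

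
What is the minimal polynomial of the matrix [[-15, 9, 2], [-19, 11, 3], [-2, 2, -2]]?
The characteristic polynomial factors as (x + 2)^3. The minimal polynomial is ∏(x - λ)^{k_λ} where k_λ is the size of the largest Jordan block at λ.

For λ = -2: rank(A + 2I) = 2, and the largest Jordan block has size 3 (the smallest k with rank((A + 2I)^k) = rank((A + 2I)^(k+1))).

So m_A(x) = (x + 2)^3.

m_A(x) = (x + 2)^3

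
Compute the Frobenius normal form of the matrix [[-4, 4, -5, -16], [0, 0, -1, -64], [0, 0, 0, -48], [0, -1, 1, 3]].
The invariant factors of A (the non-unit diagonal entries of the Smith normal form of xI - A over ℚ[x]) are x + 4, (x - 4)(x - 3)(x + 4), each dividing the next. The characteristic polynomial is their product, (x - 4)(x - 3)(x + 4)^2.

The rational canonical form is the block-diagonal matrix of companion matrices C(f_i):
R = [[-4, 0, 0, 0], [0, 0, 0, -48], [0, 1, 0, 16], [0, 0, 1, 3]].

R = [[-4, 0, 0, 0], [0, 0, 0, -48], [0, 1, 0, 16], [0, 0, 1, 3]]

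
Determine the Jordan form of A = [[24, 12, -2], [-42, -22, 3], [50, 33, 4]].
J = [[-4, 0, 0], [0, 5, 1], [0, 0, 5]]

The characteristic polynomial is det(xI - A) = (x - 5)^2(x + 4), so the eigenvalues are -4 (algebraic multiplicity 1), 5 (algebraic multiplicity 2).

For λ = -4: algebraic multiplicity 1 gives one 1×1 block.

For λ = 5: rank(A - 5I) = 2, rank((A - 5I)^2) = 1. The eigenspace has dimension 3 - 2 = 1, so there is 1 Jordan block; the rank sequence gives block sizes [2].

Assembling the blocks gives the Jordan form J above.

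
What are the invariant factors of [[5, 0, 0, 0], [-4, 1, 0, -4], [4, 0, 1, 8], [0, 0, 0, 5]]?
The Jordan structure of A has elementary divisors (x - 1), (x - 1), (x - 5), (x - 5). Arranging the block sizes at each eigenvalue in decreasing order and taking row products gives the invariant factors.

Invariant factors (smallest first, each dividing the next): (x - 5)(x - 1), (x - 5)(x - 1).

Check: the last factor (x - 5)(x - 1) is the minimal polynomial, and the product (x - 5)^2(x - 1)^2 is the characteristic polynomial.

(x - 5)(x - 1), (x - 5)(x - 1)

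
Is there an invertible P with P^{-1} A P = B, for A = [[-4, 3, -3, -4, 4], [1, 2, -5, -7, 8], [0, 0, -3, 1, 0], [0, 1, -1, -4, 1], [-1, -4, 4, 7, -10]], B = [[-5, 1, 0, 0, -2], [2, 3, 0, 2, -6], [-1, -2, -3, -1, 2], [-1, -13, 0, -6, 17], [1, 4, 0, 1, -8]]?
Yes.

Two matrices over a field are similar if and only if they have the same invariant factors.

Both A and B have characteristic polynomial (x + 3)^3(x + 5)^2 and minimal polynomial (x + 3)^3(x + 5)^2. Computing further, both have invariant factors (x + 3)^3(x + 5)^2. Hence A and B are similar.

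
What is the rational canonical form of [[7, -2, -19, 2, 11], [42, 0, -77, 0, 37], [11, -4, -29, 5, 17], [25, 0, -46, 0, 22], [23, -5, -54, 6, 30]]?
The invariant factors of A (the non-unit diagonal entries of the Smith normal form of xI - A over ℚ[x]) are x(x^2 - 4x + 2)^2, each dividing the next. The characteristic polynomial is their product, x(x^2 - 4x + 2)^2.

The rational canonical form is the block-diagonal matrix of companion matrices C(f_i):
R = [[0, 0, 0, 0, 0], [1, 0, 0, 0, -4], [0, 1, 0, 0, 16], [0, 0, 1, 0, -20], [0, 0, 0, 1, 8]].

Note the characteristic polynomial does not split into linear factors over ℚ, so A has no Jordan form over ℚ; the rational canonical form exists over any field.

R = [[0, 0, 0, 0, 0], [1, 0, 0, 0, -4], [0, 1, 0, 0, 16], [0, 0, 1, 0, -20], [0, 0, 0, 1, 8]]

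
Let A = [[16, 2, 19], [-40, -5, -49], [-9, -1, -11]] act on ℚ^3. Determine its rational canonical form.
The invariant factors of A (the non-unit diagonal entries of the Smith normal form of xI - A over ℚ[x]) are x^3 + x - 3, each dividing the next. The characteristic polynomial is their product, x^3 + x - 3.

The rational canonical form is the block-diagonal matrix of companion matrices C(f_i):
R = [[0, 0, 3], [1, 0, -1], [0, 1, 0]].

Note the characteristic polynomial does not split into linear factors over ℚ, so A has no Jordan form over ℚ; the rational canonical form exists over any field.

R = [[0, 0, 3], [1, 0, -1], [0, 1, 0]]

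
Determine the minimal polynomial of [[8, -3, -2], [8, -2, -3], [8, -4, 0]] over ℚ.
The characteristic polynomial factors as (x - 2)^3. The minimal polynomial is ∏(x - λ)^{k_λ} where k_λ is the size of the largest Jordan block at λ.

For λ = 2: rank(A - 2I) = 2, and the largest Jordan block has size 3 (the smallest k with rank((A - 2I)^k) = rank((A - 2I)^(k+1))).

So m_A(x) = (x - 2)^3.

m_A(x) = (x - 2)^3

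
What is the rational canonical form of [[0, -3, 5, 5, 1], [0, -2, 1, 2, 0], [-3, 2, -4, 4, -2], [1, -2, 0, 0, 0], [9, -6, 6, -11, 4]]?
The invariant factors of A (the non-unit diagonal entries of the Smith normal form of xI - A over ℚ[x]) are (x + 1)^2(x^3 - 2x + 2), each dividing the next. The characteristic polynomial is their product, (x + 1)^2(x^3 - 2x + 2).

The rational canonical form is the block-diagonal matrix of companion matrices C(f_i):
R = [[0, 0, 0, 0, -2], [1, 0, 0, 0, -2], [0, 1, 0, 0, 2], [0, 0, 1, 0, 1], [0, 0, 0, 1, -2]].

Note the characteristic polynomial does not split into linear factors over ℚ, so A has no Jordan form over ℚ; the rational canonical form exists over any field.

R = [[0, 0, 0, 0, -2], [1, 0, 0, 0, -2], [0, 1, 0, 0, 2], [0, 0, 1, 0, 1], [0, 0, 0, 1, -2]]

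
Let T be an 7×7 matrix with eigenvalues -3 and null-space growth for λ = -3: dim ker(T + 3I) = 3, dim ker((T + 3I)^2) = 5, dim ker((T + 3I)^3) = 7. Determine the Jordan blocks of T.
Jordan blocks: (-3, 3), (-3, 3), (-3, 1)

λ = -3: successive nullity increments [3, 2, 2] count blocks of size ≥ k; block sizes are [3, 3, 1].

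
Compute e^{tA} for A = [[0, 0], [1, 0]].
A has Jordan form J = [[0, 1], [0, 0]] with A = PJP^{-1}, so e^{tA} = P e^{tJ} P^{-1}.

For a Jordan block J_k(λ), e^{tJ_k(λ)} = e^{λt} · (I + tN + t^2 N^2/2! + ... + t^{k-1} N^{k-1}/(k-1)!) where N is the nilpotent superdiagonal part.

Assembling the blocks and conjugating back gives the entries of e^{tA} as shown above.

e^{tA} = [[1, 0], [t, 1]]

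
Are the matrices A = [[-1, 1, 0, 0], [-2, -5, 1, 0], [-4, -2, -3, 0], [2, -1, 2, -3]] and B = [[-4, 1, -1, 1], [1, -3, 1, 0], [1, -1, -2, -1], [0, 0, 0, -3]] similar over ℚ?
Yes.

Two matrices over a field are similar if and only if they have the same invariant factors.

Both A and B have characteristic polynomial (x + 3)^4 and minimal polynomial (x + 3)^3. Computing further, both have invariant factors x + 3, (x + 3)^3. Hence A and B are similar.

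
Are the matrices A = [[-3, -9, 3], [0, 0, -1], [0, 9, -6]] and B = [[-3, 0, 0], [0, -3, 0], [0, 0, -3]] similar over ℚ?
No.

Both have characteristic polynomial (x + 3)^3, but the minimal polynomial of A is (x + 3)^2 while the minimal polynomial of B is x + 3. The minimal polynomial is a similarity invariant, so A and B are not similar.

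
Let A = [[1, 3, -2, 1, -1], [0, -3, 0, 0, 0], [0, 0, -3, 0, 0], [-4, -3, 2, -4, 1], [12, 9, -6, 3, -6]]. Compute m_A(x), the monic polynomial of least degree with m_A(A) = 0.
m_A(x) = (x + 3)^2

The characteristic polynomial factors as (x + 3)^5. The minimal polynomial is ∏(x - λ)^{k_λ} where k_λ is the size of the largest Jordan block at λ.

For λ = -3: rank(A + 3I) = 1, and the largest Jordan block has size 2 (the smallest k with rank((A + 3I)^k) = rank((A + 3I)^(k+1))).

So m_A(x) = (x + 3)^2.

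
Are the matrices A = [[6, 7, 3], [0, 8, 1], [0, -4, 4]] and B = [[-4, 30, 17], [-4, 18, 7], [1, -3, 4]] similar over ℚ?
Two matrices over a field are similar if and only if they have the same invariant factors.

Both A and B have characteristic polynomial (x - 6)^3 and minimal polynomial (x - 6)^3. Computing further, both have invariant factors (x - 6)^3. Hence A and B are similar.

Yes.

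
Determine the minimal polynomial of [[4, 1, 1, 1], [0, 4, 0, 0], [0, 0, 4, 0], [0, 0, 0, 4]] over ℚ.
m_A(x) = (x - 4)^2

The characteristic polynomial factors as (x - 4)^4. The minimal polynomial is ∏(x - λ)^{k_λ} where k_λ is the size of the largest Jordan block at λ.

For λ = 4: rank(A - 4I) = 1, and the largest Jordan block has size 2 (the smallest k with rank((A - 4I)^k) = rank((A - 4I)^(k+1))).

So m_A(x) = (x - 4)^2.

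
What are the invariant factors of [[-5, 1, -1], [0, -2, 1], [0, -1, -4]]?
The Jordan structure of A has elementary divisors (x + 5), (x + 3)^2. Arranging the block sizes at each eigenvalue in decreasing order and taking row products gives the invariant factors.

Invariant factors (smallest first, each dividing the next): (x + 3)^2(x + 5).

Check: the last factor (x + 3)^2(x + 5) is the minimal polynomial, and the product (x + 3)^2(x + 5) is the characteristic polynomial.

(x + 3)^2(x + 5)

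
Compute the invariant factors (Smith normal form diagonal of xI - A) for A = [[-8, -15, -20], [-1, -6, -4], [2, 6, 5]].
x + 3, (x + 3)^2

The Jordan structure of A has elementary divisors (x + 3)^2, (x + 3). Arranging the block sizes at each eigenvalue in decreasing order and taking row products gives the invariant factors.

Invariant factors (smallest first, each dividing the next): x + 3, (x + 3)^2.

Check: the last factor (x + 3)^2 is the minimal polynomial, and the product (x + 3)^3 is the characteristic polynomial.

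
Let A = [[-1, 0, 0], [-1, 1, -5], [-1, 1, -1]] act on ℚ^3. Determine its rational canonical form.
The invariant factors of A (the non-unit diagonal entries of the Smith normal form of xI - A over ℚ[x]) are (x + 1)(x^2 + 4), each dividing the next. The characteristic polynomial is their product, (x + 1)(x^2 + 4).

The rational canonical form is the block-diagonal matrix of companion matrices C(f_i):
R = [[0, 0, -4], [1, 0, -4], [0, 1, -1]].

Note the characteristic polynomial does not split into linear factors over ℚ, so A has no Jordan form over ℚ; the rational canonical form exists over any field.

R = [[0, 0, -4], [1, 0, -4], [0, 1, -1]]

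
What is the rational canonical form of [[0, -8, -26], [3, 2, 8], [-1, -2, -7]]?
R = [[0, 0, 0], [1, 0, 0], [0, 1, -5]]

The invariant factors of A (the non-unit diagonal entries of the Smith normal form of xI - A over ℚ[x]) are x^2(x + 5), each dividing the next. The characteristic polynomial is their product, x^2(x + 5).

The rational canonical form is the block-diagonal matrix of companion matrices C(f_i):
R = [[0, 0, 0], [1, 0, 0], [0, 1, -5]].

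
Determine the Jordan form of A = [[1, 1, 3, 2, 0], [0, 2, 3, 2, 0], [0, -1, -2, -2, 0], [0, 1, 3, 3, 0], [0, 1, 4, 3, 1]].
J = [[1, 1, 0, 0, 0], [0, 1, 0, 0, 0], [0, 0, 1, 1, 0], [0, 0, 0, 1, 0], [0, 0, 0, 0, 1]]

The characteristic polynomial is det(xI - A) = (x - 1)^5, so the eigenvalues are 1 (algebraic multiplicity 5).

For λ = 1: rank(A - I) = 2, rank((A - I)^2) = 0. The eigenspace has dimension 5 - 2 = 3, so there are 3 Jordan blocks; the rank sequence gives block sizes [2, 2, 1].

Assembling the blocks gives the Jordan form J above.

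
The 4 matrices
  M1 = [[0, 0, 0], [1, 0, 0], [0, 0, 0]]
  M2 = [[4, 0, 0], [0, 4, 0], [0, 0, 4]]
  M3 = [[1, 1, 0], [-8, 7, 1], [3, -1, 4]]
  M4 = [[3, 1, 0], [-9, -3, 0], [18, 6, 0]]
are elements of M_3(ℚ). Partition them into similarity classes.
Characteristic polynomials: χ_{M1} = x^3, χ_{M2} = (x - 4)^3, χ_{M3} = (x - 4)^3, χ_{M4} = x^3.

{M1, M4}: invariant factors x, x^2.

{M2}: invariant factors x - 4, x - 4, x - 4.

{M3}: invariant factors (x - 4)^3.

Matrices are similar if and only if their invariant-factor lists agree; the partition into similarity classes is {M1, M4}, {M2}, {M3}.

3 classes: {M1, M4}, {M2}, {M3}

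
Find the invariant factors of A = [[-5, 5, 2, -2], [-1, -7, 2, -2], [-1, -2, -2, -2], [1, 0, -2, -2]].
x + 4, (x + 4)^3

The Jordan structure of A has elementary divisors (x + 4)^3, (x + 4). Arranging the block sizes at each eigenvalue in decreasing order and taking row products gives the invariant factors.

Invariant factors (smallest first, each dividing the next): x + 4, (x + 4)^3.

Check: the last factor (x + 4)^3 is the minimal polynomial, and the product (x + 4)^4 is the characteristic polynomial.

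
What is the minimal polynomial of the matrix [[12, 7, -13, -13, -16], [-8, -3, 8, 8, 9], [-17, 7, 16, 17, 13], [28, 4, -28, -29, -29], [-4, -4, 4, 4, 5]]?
m_A(x) = (x - 5)(x + 1)^3

The characteristic polynomial factors as (x - 5)(x + 1)^4. The minimal polynomial is ∏(x - λ)^{k_λ} where k_λ is the size of the largest Jordan block at λ.

For λ = -1: rank(A + I) = 3, and the largest Jordan block has size 3 (the smallest k with rank((A + I)^k) = rank((A + I)^(k+1))).
For λ = 5: rank(A - 5I) = 4, and the largest Jordan block has size 1 (the smallest k with rank((A - 5I)^k) = rank((A - 5I)^(k+1))).

So m_A(x) = (x - 5)(x + 1)^3.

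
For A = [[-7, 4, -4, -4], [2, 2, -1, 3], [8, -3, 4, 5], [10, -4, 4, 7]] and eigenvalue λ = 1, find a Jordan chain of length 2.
We seek v_1 ∈ ker((A - I)^2) \ ker(A - I), then set v_{i+1} = (A - I) v_i.

One such chain is v_1 = [[0, 1, 0, 0]]^T, v_2 = [[4, 1, -3, -4]]^T. Check: (A - I) v_2 = [[0, 0, 0, 0]]^T = 0.

v_1 = [[0, 1, 0, 0]]^T, v_2 = [[4, 1, -3, -4]]^T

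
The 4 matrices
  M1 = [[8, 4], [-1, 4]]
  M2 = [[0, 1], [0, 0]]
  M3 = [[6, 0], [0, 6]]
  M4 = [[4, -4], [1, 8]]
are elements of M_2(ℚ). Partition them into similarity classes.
Characteristic polynomials: χ_{M1} = (x - 6)^2, χ_{M2} = x^2, χ_{M3} = (x - 6)^2, χ_{M4} = (x - 6)^2.

{M1, M4}: invariant factors (x - 6)^2.

{M2}: invariant factors x^2.

{M3}: invariant factors x - 6, x - 6.

Matrices are similar if and only if their invariant-factor lists agree; the partition into similarity classes is {M1, M4}, {M2}, {M3}.

3 classes: {M1, M4}, {M2}, {M3}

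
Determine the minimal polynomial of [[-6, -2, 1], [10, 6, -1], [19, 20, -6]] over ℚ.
m_A(x) = (x - 4)(x + 5)^2

The characteristic polynomial factors as (x - 4)(x + 5)^2. The minimal polynomial is ∏(x - λ)^{k_λ} where k_λ is the size of the largest Jordan block at λ.

For λ = -5: rank(A + 5I) = 2, and the largest Jordan block has size 2 (the smallest k with rank((A + 5I)^k) = rank((A + 5I)^(k+1))).
For λ = 4: rank(A - 4I) = 2, and the largest Jordan block has size 1 (the smallest k with rank((A - 4I)^k) = rank((A - 4I)^(k+1))).

So m_A(x) = (x - 4)(x + 5)^2.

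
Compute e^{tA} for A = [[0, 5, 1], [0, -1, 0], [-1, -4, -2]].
e^{tA} = [[(t + 1)*e^{-t}, t*(t + 10)*e^{-t}/2, t*e^{-t}], [0, e^{-t}, 0], [-t*e^{-t}, t*(-t - 8)*e^{-t}/2, (1 - t)*e^{-t}]]

A has Jordan form J = [[-1, 1, 0], [0, -1, 1], [0, 0, -1]] with A = PJP^{-1}, so e^{tA} = P e^{tJ} P^{-1}.

For a Jordan block J_k(λ), e^{tJ_k(λ)} = e^{λt} · (I + tN + t^2 N^2/2! + ... + t^{k-1} N^{k-1}/(k-1)!) where N is the nilpotent superdiagonal part.

Assembling the blocks and conjugating back gives the entries of e^{tA} as shown above.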